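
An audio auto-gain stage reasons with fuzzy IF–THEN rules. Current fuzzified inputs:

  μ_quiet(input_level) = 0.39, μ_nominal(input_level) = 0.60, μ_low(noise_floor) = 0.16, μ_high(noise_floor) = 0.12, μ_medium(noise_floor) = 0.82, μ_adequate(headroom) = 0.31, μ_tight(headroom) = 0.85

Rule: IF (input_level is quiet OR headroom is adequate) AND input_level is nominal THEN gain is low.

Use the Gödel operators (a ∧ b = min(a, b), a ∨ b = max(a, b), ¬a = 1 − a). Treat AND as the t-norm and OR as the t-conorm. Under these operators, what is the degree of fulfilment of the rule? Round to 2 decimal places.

0.39

firing strength: (quiet=0.39 OR adequate=0.31) = 0.39; AND[min(a, b)] with nominal=0.60 → w = 0.39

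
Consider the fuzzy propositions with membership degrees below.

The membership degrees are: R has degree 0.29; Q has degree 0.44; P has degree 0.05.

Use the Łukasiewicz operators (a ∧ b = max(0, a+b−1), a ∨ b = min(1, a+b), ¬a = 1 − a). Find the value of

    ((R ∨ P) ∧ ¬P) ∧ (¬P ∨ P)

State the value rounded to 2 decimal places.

R ∨ P = min(1, a+b) on (0.29, 0.05) = 0.34
¬P = 1 − 0.05 = 0.95
(R ∨ P) ∧ ¬P = max(0, a+b−1) on (0.34, 0.95) = 0.29
¬P = 1 − 0.05 = 0.95
¬P ∨ P = min(1, a+b) on (0.95, 0.05) = 1.00
((R ∨ P) ∧ ¬P) ∧ (¬P ∨ P) = max(0, a+b−1) on (0.29, 1.00) = 0.29

0.29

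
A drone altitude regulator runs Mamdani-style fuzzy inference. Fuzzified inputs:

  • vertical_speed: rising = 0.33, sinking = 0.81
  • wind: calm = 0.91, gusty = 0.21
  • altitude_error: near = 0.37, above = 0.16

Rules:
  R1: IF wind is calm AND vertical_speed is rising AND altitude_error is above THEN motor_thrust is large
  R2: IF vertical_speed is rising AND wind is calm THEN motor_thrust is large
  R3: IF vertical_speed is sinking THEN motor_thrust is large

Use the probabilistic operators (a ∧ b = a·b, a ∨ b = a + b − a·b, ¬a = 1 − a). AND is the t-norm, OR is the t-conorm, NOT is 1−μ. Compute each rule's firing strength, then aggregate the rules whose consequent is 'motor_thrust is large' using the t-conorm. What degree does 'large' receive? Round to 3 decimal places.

R1: calm=0.91, rising=0.33, above=0.16; AND[a·b] → w = 0.0480
R2: rising=0.33, calm=0.91; AND[a·b] → w = 0.3003
R3: sinking=0.81 → w = 0.8100
Rules with consequent 'large': {R1, R2, R3} → strengths 0.0480, 0.3003, 0.8100
Aggregate via t-conorm [a + b − a·b]: 0.8734

0.873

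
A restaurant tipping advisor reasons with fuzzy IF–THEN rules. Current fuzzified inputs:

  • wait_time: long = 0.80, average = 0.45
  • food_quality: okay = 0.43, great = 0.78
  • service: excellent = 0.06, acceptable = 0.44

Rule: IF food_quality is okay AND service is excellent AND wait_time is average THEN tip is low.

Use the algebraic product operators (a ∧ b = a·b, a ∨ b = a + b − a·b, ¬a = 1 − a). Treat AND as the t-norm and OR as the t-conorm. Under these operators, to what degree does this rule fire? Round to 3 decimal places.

0.012

firing strength: okay=0.43, excellent=0.06, average=0.45; AND[a·b] → w = 0.0116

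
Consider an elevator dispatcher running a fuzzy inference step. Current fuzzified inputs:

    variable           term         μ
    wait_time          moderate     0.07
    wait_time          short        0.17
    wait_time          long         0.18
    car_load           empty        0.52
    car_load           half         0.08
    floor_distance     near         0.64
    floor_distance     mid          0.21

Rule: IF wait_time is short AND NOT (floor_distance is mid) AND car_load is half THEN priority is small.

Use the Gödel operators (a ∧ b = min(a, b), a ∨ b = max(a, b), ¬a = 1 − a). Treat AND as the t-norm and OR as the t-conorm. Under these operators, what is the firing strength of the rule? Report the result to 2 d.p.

0.08

firing strength: short=0.17, ¬mid=1−0.21=0.79, half=0.08; AND[min(a, b)] → w = 0.08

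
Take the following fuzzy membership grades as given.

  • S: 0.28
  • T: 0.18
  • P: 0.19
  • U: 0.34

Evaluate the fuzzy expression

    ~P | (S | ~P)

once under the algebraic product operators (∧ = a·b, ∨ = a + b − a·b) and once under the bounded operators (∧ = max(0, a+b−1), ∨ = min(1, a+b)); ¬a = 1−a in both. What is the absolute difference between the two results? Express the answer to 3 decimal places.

Under algebraic product:
  ~P = 1 − 0.1900 = 0.8100
  ~P = 1 − 0.1900 = 0.8100
  S | ~P = a + b − a·b on (0.2800, 0.8100) = 0.8632
  ~P | (S | ~P) = a + b − a·b on (0.8100, 0.8632) = 0.9740
  → value = 0.9740
Under bounded:
  ~P = 1 − 0.19 = 0.81
  ~P = 1 − 0.19 = 0.81
  S | ~P = min(1, a+b) on (0.28, 0.81) = 1.00
  ~P | (S | ~P) = min(1, a+b) on (0.81, 1.00) = 1.00
  → value = 1.0000
|0.9740 − 1.0000| = 0.026

0.026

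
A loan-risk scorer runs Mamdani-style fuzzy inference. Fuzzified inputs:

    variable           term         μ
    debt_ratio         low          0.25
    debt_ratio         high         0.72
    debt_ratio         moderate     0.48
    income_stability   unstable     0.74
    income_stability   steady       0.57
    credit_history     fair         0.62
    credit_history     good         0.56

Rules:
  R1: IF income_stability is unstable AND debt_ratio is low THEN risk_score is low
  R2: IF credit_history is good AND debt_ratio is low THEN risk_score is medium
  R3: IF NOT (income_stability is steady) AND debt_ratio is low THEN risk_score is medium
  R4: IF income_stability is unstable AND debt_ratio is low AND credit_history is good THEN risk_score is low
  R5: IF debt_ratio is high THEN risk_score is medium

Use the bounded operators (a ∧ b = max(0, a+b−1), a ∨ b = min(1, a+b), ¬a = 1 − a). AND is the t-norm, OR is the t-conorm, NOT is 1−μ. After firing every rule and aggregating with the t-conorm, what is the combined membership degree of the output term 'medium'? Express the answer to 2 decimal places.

0.72

R1: unstable=0.74, low=0.25; AND[max(0, a+b−1)] → w = 0.00
R2: good=0.56, low=0.25; AND[max(0, a+b−1)] → w = 0.00
R3: ¬steady=1−0.57=0.43, low=0.25; AND[max(0, a+b−1)] → w = 0.00
R4: unstable=0.74, low=0.25, good=0.56; AND[max(0, a+b−1)] → w = 0.00
R5: high=0.72 → w = 0.72
Rules with consequent 'medium': {R2, R3, R5} → strengths 0.00, 0.00, 0.72
Aggregate via t-conorm [min(1, a+b)]: 0.72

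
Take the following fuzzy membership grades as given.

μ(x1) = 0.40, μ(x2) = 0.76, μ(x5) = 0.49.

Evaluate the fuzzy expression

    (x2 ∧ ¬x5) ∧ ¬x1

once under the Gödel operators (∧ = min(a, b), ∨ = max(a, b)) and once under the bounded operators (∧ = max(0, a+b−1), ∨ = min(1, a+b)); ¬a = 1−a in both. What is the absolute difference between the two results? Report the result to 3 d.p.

Under Gödel:
  ¬x5 = 1 − 0.49 = 0.51
  x2 ∧ ¬x5 = min(a, b) on (0.76, 0.51) = 0.51
  ¬x1 = 1 − 0.40 = 0.60
  (x2 ∧ ¬x5) ∧ ¬x1 = min(a, b) on (0.51, 0.60) = 0.51
  → value = 0.5100
Under bounded:
  ¬x5 = 1 − 0.49 = 0.51
  x2 ∧ ¬x5 = max(0, a+b−1) on (0.76, 0.51) = 0.27
  ¬x1 = 1 − 0.40 = 0.60
  (x2 ∧ ¬x5) ∧ ¬x1 = max(0, a+b−1) on (0.27, 0.60) = 0.00
  → value = 0.0000
|0.5100 − 0.0000| = 0.510

0.510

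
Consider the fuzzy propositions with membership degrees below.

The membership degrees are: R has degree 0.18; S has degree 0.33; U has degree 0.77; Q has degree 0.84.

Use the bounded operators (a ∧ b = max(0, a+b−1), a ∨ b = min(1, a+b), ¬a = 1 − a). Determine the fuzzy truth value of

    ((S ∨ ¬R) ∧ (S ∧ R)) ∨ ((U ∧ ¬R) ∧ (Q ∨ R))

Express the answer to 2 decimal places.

¬R = 1 − 0.18 = 0.82
S ∨ ¬R = min(1, a+b) on (0.33, 0.82) = 1.00
S ∧ R = max(0, a+b−1) on (0.33, 0.18) = 0.00
(S ∨ ¬R) ∧ (S ∧ R) = max(0, a+b−1) on (1.00, 0.00) = 0.00
¬R = 1 − 0.18 = 0.82
U ∧ ¬R = max(0, a+b−1) on (0.77, 0.82) = 0.59
Q ∨ R = min(1, a+b) on (0.84, 0.18) = 1.00
(U ∧ ¬R) ∧ (Q ∨ R) = max(0, a+b−1) on (0.59, 1.00) = 0.59
((S ∨ ¬R) ∧ (S ∧ R)) ∨ ((U ∧ ¬R) ∧ (Q ∨ R)) = min(1, a+b) on (0.00, 0.59) = 0.59

0.59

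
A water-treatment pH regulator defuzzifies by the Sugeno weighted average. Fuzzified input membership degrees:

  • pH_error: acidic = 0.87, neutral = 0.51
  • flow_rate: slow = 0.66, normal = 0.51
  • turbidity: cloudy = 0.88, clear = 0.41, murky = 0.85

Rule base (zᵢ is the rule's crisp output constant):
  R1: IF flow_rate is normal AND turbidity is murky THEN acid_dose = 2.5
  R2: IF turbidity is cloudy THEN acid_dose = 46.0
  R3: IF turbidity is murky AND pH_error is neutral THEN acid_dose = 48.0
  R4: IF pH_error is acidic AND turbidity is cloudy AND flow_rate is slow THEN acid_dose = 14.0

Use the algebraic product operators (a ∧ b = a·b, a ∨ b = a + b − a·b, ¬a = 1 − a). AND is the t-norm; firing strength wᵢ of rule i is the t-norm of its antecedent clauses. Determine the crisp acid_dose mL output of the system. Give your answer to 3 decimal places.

R1 (z=2.5): normal=0.51, murky=0.85; AND[a·b] → w = 0.4335
R2 (z=46.0): cloudy=0.88 → w = 0.8800
R3 (z=48.0): murky=0.85, neutral=0.51; AND[a·b] → w = 0.4335
R4 (z=14.0): acidic=0.87, cloudy=0.88, slow=0.66; AND[a·b] → w = 0.5053
Weighted average = (0.4335·2.5 + 0.8800·46.0 + 0.4335·48.0 + 0.5053·14.0) / (0.4335 + 0.8800 + 0.4335 + 0.5053)
  = 69.4459 / 2.2523 = 30.833

30.833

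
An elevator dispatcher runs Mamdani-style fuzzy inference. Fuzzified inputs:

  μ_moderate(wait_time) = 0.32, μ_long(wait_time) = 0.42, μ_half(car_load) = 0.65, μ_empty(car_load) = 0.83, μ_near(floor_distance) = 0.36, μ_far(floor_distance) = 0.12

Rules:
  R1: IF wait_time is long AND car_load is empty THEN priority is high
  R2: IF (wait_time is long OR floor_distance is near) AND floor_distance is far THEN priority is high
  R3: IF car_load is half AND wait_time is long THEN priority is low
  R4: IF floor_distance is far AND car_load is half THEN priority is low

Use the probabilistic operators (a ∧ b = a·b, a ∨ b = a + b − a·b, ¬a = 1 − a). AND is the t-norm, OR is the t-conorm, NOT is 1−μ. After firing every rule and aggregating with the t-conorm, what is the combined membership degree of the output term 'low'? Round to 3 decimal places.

R1: long=0.42, empty=0.83; AND[a·b] → w = 0.3486
R2: (long=0.42 OR near=0.36) = 0.6288; AND[a·b] with far=0.12 → w = 0.0755
R3: half=0.65, long=0.42; AND[a·b] → w = 0.2730
R4: far=0.12, half=0.65; AND[a·b] → w = 0.0780
Rules with consequent 'low': {R3, R4} → strengths 0.2730, 0.0780
Aggregate via t-conorm [a + b − a·b]: 0.3297

0.330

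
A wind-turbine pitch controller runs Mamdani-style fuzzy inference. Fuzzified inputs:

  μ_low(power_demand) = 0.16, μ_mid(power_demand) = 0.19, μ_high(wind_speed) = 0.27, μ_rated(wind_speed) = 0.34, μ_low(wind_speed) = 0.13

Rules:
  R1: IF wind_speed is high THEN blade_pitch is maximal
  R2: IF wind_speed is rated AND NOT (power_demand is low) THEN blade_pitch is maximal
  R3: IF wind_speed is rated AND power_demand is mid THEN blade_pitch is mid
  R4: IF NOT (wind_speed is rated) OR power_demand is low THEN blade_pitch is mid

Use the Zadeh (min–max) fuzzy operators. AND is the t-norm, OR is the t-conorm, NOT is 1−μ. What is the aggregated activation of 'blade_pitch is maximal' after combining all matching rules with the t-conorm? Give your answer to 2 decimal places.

0.34

R1: high=0.27 → w = 0.27
R2: rated=0.34, ¬low=1−0.16=0.84; AND[min(a, b)] → w = 0.34
R3: rated=0.34, mid=0.19; AND[min(a, b)] → w = 0.19
R4: ¬rated=1−0.34=0.66, low=0.16; OR[max(a, b)] → w = 0.66
Rules with consequent 'maximal': {R1, R2} → strengths 0.27, 0.34
Aggregate via t-conorm [max(a, b)]: 0.34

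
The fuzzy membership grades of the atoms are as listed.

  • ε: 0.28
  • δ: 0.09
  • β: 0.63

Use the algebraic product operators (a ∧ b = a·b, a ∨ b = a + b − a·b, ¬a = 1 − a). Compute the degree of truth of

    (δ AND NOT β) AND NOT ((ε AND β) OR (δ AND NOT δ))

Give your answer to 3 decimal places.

0.025

NOT β = 1 − 0.6300 = 0.3700
δ AND NOT β = a·b on (0.0900, 0.3700) = 0.0333
ε AND β = a·b on (0.2800, 0.6300) = 0.1764
NOT δ = 1 − 0.0900 = 0.9100
δ AND NOT δ = a·b on (0.0900, 0.9100) = 0.0819
(ε AND β) OR (δ AND NOT δ) = a + b − a·b on (0.1764, 0.0819) = 0.2439
NOT ((ε AND β) OR (δ AND NOT δ)) = 1 − 0.2439 = 0.7561
(δ AND NOT β) AND NOT ((ε AND β) OR (δ AND NOT δ)) = a·b on (0.0333, 0.7561) = 0.0252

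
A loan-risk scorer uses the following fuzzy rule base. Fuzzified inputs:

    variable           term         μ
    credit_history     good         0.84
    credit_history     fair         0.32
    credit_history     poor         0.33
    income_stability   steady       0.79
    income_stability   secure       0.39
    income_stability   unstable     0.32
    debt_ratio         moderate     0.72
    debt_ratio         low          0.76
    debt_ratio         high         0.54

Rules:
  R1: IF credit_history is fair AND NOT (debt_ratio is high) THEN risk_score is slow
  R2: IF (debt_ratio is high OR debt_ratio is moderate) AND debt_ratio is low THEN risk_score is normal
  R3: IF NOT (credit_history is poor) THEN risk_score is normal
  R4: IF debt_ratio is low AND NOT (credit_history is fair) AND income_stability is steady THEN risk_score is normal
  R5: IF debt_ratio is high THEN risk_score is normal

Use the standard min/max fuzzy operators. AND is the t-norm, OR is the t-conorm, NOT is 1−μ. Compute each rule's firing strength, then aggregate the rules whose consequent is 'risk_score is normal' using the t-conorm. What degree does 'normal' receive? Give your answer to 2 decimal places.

0.72

R1: fair=0.32, ¬high=1−0.54=0.46; AND[min(a, b)] → w = 0.32
R2: (high=0.54 OR moderate=0.72) = 0.72; AND[min(a, b)] with low=0.76 → w = 0.72
R3: ¬poor=1−0.33=0.67 → w = 0.67
R4: low=0.76, ¬fair=1−0.32=0.68, steady=0.79; AND[min(a, b)] → w = 0.68
R5: high=0.54 → w = 0.54
Rules with consequent 'normal': {R2, R3, R4, R5} → strengths 0.72, 0.67, 0.68, 0.54
Aggregate via t-conorm [max(a, b)]: 0.72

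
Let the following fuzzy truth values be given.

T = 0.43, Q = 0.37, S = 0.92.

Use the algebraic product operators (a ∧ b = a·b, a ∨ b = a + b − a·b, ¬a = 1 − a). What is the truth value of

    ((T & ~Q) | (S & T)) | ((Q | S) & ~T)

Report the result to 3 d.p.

~Q = 1 − 0.3700 = 0.6300
T & ~Q = a·b on (0.4300, 0.6300) = 0.2709
S & T = a·b on (0.9200, 0.4300) = 0.3956
(T & ~Q) | (S & T) = a + b − a·b on (0.2709, 0.3956) = 0.5593
Q | S = a + b − a·b on (0.3700, 0.9200) = 0.9496
~T = 1 − 0.4300 = 0.5700
(Q | S) & ~T = a·b on (0.9496, 0.5700) = 0.5413
((T & ~Q) | (S & T)) | ((Q | S) & ~T) = a + b − a·b on (0.5593, 0.5413) = 0.7979

0.798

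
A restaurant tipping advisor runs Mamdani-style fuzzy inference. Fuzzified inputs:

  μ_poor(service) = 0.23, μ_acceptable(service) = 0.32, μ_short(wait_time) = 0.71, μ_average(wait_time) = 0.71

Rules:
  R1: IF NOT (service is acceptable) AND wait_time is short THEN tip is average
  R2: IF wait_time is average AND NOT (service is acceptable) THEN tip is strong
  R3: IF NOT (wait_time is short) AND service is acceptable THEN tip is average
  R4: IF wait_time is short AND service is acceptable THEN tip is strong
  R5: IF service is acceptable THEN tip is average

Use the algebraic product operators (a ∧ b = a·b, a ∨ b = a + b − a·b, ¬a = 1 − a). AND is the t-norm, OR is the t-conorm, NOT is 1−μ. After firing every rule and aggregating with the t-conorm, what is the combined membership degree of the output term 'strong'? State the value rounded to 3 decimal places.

0.600

R1: ¬acceptable=1−0.32=0.68, short=0.71; AND[a·b] → w = 0.4828
R2: average=0.71, ¬acceptable=1−0.32=0.68; AND[a·b] → w = 0.4828
R3: ¬short=1−0.71=0.29, acceptable=0.32; AND[a·b] → w = 0.0928
R4: short=0.71, acceptable=0.32; AND[a·b] → w = 0.2272
R5: acceptable=0.32 → w = 0.3200
Rules with consequent 'strong': {R2, R4} → strengths 0.4828, 0.2272
Aggregate via t-conorm [a + b − a·b]: 0.6003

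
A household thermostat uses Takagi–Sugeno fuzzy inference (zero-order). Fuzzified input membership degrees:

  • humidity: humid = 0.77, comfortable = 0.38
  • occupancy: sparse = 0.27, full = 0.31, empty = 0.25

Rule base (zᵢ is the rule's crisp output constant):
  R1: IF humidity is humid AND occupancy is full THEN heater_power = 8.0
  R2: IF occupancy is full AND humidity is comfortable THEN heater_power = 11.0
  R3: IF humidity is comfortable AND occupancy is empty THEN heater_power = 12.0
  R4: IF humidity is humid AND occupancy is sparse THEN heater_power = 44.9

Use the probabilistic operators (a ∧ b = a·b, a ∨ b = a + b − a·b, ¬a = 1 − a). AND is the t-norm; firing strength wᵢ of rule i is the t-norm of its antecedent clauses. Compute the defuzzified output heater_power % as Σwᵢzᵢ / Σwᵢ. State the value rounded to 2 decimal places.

20.75

R1 (z=8.0): humid=0.77, full=0.31; AND[a·b] → w = 0.2387
R2 (z=11.0): full=0.31, comfortable=0.38; AND[a·b] → w = 0.1178
R3 (z=12.0): comfortable=0.38, empty=0.25; AND[a·b] → w = 0.0950
R4 (z=44.9): humid=0.77, sparse=0.27; AND[a·b] → w = 0.2079
Weighted average = (0.2387·8.0 + 0.1178·11.0 + 0.0950·12.0 + 0.2079·44.9) / (0.2387 + 0.1178 + 0.0950 + 0.2079)
  = 13.6801 / 0.6594 = 20.75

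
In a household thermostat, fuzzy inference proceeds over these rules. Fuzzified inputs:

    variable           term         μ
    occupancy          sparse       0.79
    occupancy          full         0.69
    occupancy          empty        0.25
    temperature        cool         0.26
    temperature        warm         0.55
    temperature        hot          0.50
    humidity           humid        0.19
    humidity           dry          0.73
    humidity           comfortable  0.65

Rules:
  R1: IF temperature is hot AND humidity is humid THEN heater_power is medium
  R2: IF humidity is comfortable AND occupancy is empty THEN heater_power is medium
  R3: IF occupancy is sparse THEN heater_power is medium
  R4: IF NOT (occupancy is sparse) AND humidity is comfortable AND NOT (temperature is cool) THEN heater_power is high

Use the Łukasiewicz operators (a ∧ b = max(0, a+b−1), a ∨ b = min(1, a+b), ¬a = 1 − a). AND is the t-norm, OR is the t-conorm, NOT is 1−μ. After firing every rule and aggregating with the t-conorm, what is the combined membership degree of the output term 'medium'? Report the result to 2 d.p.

R1: hot=0.50, humid=0.19; AND[max(0, a+b−1)] → w = 0.00
R2: comfortable=0.65, empty=0.25; AND[max(0, a+b−1)] → w = 0.00
R3: sparse=0.79 → w = 0.79
R4: ¬sparse=1−0.79=0.21, comfortable=0.65, ¬cool=1−0.26=0.74; AND[max(0, a+b−1)] → w = 0.00
Rules with consequent 'medium': {R1, R2, R3} → strengths 0.00, 0.00, 0.79
Aggregate via t-conorm [min(1, a+b)]: 0.79

0.79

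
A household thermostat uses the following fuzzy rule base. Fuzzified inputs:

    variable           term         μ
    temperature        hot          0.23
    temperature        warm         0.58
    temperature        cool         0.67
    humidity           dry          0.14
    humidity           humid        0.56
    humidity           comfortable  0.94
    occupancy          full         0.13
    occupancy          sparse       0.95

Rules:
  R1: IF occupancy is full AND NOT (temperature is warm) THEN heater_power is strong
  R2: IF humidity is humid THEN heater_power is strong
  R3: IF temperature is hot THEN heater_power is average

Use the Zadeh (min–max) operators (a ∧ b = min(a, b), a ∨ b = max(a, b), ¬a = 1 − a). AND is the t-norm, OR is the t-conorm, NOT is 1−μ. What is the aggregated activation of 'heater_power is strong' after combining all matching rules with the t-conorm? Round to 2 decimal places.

R1: full=0.13, ¬warm=1−0.58=0.42; AND[min(a, b)] → w = 0.13
R2: humid=0.56 → w = 0.56
R3: hot=0.23 → w = 0.23
Rules with consequent 'strong': {R1, R2} → strengths 0.13, 0.56
Aggregate via t-conorm [max(a, b)]: 0.56

0.56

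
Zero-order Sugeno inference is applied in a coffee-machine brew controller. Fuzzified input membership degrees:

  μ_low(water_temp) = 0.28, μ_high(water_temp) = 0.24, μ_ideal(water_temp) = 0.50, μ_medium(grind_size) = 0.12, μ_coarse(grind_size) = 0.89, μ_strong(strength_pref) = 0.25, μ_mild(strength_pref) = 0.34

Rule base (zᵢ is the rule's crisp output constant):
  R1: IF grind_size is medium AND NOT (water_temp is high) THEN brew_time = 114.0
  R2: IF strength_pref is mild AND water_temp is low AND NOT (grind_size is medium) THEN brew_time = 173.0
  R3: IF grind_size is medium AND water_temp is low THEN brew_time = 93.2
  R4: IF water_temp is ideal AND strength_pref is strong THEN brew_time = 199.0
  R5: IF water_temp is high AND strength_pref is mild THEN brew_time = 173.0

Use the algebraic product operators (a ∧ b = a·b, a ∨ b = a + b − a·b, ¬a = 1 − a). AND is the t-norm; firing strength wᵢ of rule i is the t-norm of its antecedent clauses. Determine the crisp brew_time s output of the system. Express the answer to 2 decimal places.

R1 (z=114.0): medium=0.12, ¬high=1−0.24=0.76; AND[a·b] → w = 0.0912
R2 (z=173.0): mild=0.34, low=0.28, ¬medium=1−0.12=0.88; AND[a·b] → w = 0.0838
R3 (z=93.2): medium=0.12, low=0.28; AND[a·b] → w = 0.0336
R4 (z=199.0): ideal=0.50, strong=0.25; AND[a·b] → w = 0.1250
R5 (z=173.0): high=0.24, mild=0.34; AND[a·b] → w = 0.0816
Weighted average = (0.0912·114.0 + 0.0838·173.0 + 0.0336·93.2 + 0.1250·199.0 + 0.0816·173.0) / (0.0912 + 0.0838 + 0.0336 + 0.1250 + 0.0816)
  = 67.0134 / 0.4152 = 161.41

161.41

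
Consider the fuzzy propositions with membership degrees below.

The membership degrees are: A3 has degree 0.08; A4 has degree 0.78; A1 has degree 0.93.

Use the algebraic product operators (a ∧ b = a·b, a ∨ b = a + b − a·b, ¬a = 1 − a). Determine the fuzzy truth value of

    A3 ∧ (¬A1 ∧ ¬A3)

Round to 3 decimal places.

¬A1 = 1 − 0.9300 = 0.0700
¬A3 = 1 − 0.0800 = 0.9200
¬A1 ∧ ¬A3 = a·b on (0.0700, 0.9200) = 0.0644
A3 ∧ (¬A1 ∧ ¬A3) = a·b on (0.0800, 0.0644) = 0.0052

0.005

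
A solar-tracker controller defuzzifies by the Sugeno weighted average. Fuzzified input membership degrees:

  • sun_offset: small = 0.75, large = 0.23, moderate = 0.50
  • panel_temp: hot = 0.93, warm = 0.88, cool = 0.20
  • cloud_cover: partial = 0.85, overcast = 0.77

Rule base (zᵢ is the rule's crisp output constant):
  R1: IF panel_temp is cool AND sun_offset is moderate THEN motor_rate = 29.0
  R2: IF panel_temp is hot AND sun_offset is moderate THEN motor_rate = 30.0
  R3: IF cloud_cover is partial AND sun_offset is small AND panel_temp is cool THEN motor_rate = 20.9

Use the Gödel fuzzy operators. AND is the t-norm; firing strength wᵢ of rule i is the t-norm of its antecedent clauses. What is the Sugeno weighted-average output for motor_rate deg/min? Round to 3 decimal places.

R1 (z=29.0): cool=0.20, moderate=0.50; AND[min(a, b)] → w = 0.20
R2 (z=30.0): hot=0.93, moderate=0.50; AND[min(a, b)] → w = 0.50
R3 (z=20.9): partial=0.85, small=0.75, cool=0.20; AND[min(a, b)] → w = 0.20
Weighted average = (0.20·29.0 + 0.50·30.0 + 0.20·20.9) / (0.20 + 0.50 + 0.20)
  = 24.9800 / 0.9000 = 27.756

27.756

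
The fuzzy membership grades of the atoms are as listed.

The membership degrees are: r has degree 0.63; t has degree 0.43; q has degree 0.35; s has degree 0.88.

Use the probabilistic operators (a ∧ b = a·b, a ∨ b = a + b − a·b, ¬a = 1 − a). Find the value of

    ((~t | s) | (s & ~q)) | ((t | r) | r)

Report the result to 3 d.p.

0.998

~t = 1 − 0.4300 = 0.5700
~t | s = a + b − a·b on (0.5700, 0.8800) = 0.9484
~q = 1 − 0.3500 = 0.6500
s & ~q = a·b on (0.8800, 0.6500) = 0.5720
(~t | s) | (s & ~q) = a + b − a·b on (0.9484, 0.5720) = 0.9779
t | r = a + b − a·b on (0.4300, 0.6300) = 0.7891
(t | r) | r = a + b − a·b on (0.7891, 0.6300) = 0.9220
((~t | s) | (s & ~q)) | ((t | r) | r) = a + b − a·b on (0.9779, 0.9220) = 0.9983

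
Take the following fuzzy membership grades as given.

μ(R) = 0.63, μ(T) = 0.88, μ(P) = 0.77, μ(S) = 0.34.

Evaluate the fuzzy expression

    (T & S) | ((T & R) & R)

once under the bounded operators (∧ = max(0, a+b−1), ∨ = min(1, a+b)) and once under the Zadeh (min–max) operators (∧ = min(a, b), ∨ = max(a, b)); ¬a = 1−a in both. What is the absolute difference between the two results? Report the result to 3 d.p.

Under bounded:
  T & S = max(0, a+b−1) on (0.88, 0.34) = 0.22
  T & R = max(0, a+b−1) on (0.88, 0.63) = 0.51
  (T & R) & R = max(0, a+b−1) on (0.51, 0.63) = 0.14
  (T & S) | ((T & R) & R) = min(1, a+b) on (0.22, 0.14) = 0.36
  → value = 0.3600
Under Zadeh (min–max):
  T & S = min(a, b) on (0.88, 0.34) = 0.34
  T & R = min(a, b) on (0.88, 0.63) = 0.63
  (T & R) & R = min(a, b) on (0.63, 0.63) = 0.63
  (T & S) | ((T & R) & R) = max(a, b) on (0.34, 0.63) = 0.63
  → value = 0.6300
|0.3600 − 0.6300| = 0.270

0.270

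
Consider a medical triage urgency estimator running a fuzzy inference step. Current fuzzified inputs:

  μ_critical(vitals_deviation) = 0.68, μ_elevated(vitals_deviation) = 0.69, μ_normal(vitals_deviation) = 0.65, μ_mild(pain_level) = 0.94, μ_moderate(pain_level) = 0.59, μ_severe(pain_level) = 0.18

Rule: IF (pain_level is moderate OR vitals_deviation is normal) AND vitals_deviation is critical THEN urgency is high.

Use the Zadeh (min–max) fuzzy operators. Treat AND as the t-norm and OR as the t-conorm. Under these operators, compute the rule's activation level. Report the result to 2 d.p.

firing strength: (moderate=0.59 OR normal=0.65) = 0.65; AND[min(a, b)] with critical=0.68 → w = 0.65

0.65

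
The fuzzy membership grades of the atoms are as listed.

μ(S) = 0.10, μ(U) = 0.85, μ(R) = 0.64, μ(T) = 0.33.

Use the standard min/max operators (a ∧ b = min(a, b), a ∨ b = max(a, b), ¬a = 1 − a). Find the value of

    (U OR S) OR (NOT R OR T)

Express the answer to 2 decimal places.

0.85

U OR S = max(a, b) on (0.85, 0.10) = 0.85
NOT R = 1 − 0.64 = 0.36
NOT R OR T = max(a, b) on (0.36, 0.33) = 0.36
(U OR S) OR (NOT R OR T) = max(a, b) on (0.85, 0.36) = 0.85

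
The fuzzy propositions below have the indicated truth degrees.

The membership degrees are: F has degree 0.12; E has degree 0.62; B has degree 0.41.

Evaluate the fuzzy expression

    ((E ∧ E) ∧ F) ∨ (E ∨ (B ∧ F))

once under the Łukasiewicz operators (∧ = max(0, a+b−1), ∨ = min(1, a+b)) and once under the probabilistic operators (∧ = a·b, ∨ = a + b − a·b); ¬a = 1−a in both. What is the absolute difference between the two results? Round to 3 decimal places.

0.035

Under Łukasiewicz:
  E ∧ E = max(0, a+b−1) on (0.62, 0.62) = 0.24
  (E ∧ E) ∧ F = max(0, a+b−1) on (0.24, 0.12) = 0.00
  B ∧ F = max(0, a+b−1) on (0.41, 0.12) = 0.00
  E ∨ (B ∧ F) = min(1, a+b) on (0.62, 0.00) = 0.62
  ((E ∧ E) ∧ F) ∨ (E ∨ (B ∧ F)) = min(1, a+b) on (0.00, 0.62) = 0.62
  → value = 0.6200
Under probabilistic:
  E ∧ E = a·b on (0.6200, 0.6200) = 0.3844
  (E ∧ E) ∧ F = a·b on (0.3844, 0.1200) = 0.0461
  B ∧ F = a·b on (0.4100, 0.1200) = 0.0492
  E ∨ (B ∧ F) = a + b − a·b on (0.6200, 0.0492) = 0.6387
  ((E ∧ E) ∧ F) ∨ (E ∨ (B ∧ F)) = a + b − a·b on (0.0461, 0.6387) = 0.6554
  → value = 0.6554
|0.6200 − 0.6554| = 0.035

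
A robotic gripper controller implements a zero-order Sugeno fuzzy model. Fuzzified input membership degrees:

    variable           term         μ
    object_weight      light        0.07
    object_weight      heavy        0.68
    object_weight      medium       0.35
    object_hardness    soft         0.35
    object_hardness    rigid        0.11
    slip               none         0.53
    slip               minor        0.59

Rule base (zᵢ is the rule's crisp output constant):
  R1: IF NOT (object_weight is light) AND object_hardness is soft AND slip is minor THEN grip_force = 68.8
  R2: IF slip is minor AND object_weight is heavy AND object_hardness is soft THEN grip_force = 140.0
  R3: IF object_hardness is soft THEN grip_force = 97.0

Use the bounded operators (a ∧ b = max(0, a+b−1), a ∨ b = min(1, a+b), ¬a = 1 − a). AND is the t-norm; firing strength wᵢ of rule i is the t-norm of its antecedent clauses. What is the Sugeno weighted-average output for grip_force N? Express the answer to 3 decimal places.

97.000

R1 (z=68.8): ¬light=1−0.07=0.93, soft=0.35, minor=0.59; AND[max(0, a+b−1)] → w = 0.00
R2 (z=140.0): minor=0.59, heavy=0.68, soft=0.35; AND[max(0, a+b−1)] → w = 0.00
R3 (z=97.0): soft=0.35 → w = 0.35
Weighted average = (0.00·68.8 + 0.00·140.0 + 0.35·97.0) / (0.00 + 0.00 + 0.35)
  = 33.9500 / 0.3500 = 97.000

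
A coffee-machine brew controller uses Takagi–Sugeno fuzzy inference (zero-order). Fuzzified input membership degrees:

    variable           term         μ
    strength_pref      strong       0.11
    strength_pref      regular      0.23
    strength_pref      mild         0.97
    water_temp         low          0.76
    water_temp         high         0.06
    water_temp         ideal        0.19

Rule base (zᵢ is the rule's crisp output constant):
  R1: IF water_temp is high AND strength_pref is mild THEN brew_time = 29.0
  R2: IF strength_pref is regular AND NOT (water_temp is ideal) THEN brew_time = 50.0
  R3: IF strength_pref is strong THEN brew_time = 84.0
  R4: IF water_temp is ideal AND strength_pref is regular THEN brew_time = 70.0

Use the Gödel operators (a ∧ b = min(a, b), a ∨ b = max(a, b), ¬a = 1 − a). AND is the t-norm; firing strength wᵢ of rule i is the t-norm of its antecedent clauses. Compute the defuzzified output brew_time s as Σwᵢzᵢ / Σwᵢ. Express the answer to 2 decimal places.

60.64

R1 (z=29.0): high=0.06, mild=0.97; AND[min(a, b)] → w = 0.06
R2 (z=50.0): regular=0.23, ¬ideal=1−0.19=0.81; AND[min(a, b)] → w = 0.23
R3 (z=84.0): strong=0.11 → w = 0.11
R4 (z=70.0): ideal=0.19, regular=0.23; AND[min(a, b)] → w = 0.19
Weighted average = (0.06·29.0 + 0.23·50.0 + 0.11·84.0 + 0.19·70.0) / (0.06 + 0.23 + 0.11 + 0.19)
  = 35.7800 / 0.5900 = 60.64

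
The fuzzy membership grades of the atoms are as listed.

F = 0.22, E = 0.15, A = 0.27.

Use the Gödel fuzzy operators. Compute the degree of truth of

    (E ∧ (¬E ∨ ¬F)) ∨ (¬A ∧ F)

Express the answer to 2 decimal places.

¬E = 1 − 0.15 = 0.85
¬F = 1 − 0.22 = 0.78
¬E ∨ ¬F = max(a, b) on (0.85, 0.78) = 0.85
E ∧ (¬E ∨ ¬F) = min(a, b) on (0.15, 0.85) = 0.15
¬A = 1 − 0.27 = 0.73
¬A ∧ F = min(a, b) on (0.73, 0.22) = 0.22
(E ∧ (¬E ∨ ¬F)) ∨ (¬A ∧ F) = max(a, b) on (0.15, 0.22) = 0.22

0.22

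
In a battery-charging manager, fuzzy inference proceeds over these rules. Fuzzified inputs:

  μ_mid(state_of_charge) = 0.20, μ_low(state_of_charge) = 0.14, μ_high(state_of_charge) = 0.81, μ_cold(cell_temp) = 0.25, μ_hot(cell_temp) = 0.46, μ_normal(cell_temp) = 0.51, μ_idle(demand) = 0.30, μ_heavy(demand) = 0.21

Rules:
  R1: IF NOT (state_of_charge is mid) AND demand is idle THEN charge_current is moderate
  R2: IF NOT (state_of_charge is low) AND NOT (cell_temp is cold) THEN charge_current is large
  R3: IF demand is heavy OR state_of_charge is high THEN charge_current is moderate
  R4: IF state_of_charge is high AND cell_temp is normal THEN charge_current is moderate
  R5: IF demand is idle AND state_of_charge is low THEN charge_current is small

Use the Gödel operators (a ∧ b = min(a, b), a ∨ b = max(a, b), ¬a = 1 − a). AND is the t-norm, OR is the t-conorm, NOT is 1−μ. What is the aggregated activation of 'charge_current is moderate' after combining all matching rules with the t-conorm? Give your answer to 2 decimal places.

0.81

R1: ¬mid=1−0.20=0.80, idle=0.30; AND[min(a, b)] → w = 0.30
R2: ¬low=1−0.14=0.86, ¬cold=1−0.25=0.75; AND[min(a, b)] → w = 0.75
R3: heavy=0.21, high=0.81; OR[max(a, b)] → w = 0.81
R4: high=0.81, normal=0.51; AND[min(a, b)] → w = 0.51
R5: idle=0.30, low=0.14; AND[min(a, b)] → w = 0.14
Rules with consequent 'moderate': {R1, R3, R4} → strengths 0.30, 0.81, 0.51
Aggregate via t-conorm [max(a, b)]: 0.81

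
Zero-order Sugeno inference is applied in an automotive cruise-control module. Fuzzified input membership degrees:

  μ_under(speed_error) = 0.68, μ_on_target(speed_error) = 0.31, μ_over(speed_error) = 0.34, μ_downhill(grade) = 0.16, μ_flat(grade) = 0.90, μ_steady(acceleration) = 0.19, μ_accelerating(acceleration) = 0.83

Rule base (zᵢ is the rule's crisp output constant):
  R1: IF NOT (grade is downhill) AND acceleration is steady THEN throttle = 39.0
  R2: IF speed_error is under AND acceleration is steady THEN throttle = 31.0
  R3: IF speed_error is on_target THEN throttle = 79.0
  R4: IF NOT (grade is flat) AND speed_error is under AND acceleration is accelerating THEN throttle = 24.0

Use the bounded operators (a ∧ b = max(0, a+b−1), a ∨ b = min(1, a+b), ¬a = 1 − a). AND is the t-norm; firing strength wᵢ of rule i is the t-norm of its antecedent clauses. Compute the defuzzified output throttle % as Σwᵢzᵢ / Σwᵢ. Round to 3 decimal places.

75.471

R1 (z=39.0): ¬downhill=1−0.16=0.84, steady=0.19; AND[max(0, a+b−1)] → w = 0.03
R2 (z=31.0): under=0.68, steady=0.19; AND[max(0, a+b−1)] → w = 0.00
R3 (z=79.0): on_target=0.31 → w = 0.31
R4 (z=24.0): ¬flat=1−0.90=0.10, under=0.68, accelerating=0.83; AND[max(0, a+b−1)] → w = 0.00
Weighted average = (0.03·39.0 + 0.00·31.0 + 0.31·79.0 + 0.00·24.0) / (0.03 + 0.00 + 0.31 + 0.00)
  = 25.6600 / 0.3400 = 75.471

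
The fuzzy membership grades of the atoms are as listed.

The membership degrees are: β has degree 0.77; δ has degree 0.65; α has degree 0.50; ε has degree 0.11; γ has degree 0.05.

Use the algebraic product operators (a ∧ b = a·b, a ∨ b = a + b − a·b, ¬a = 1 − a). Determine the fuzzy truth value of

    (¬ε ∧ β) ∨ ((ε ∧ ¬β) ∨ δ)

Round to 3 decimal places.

¬ε = 1 − 0.1100 = 0.8900
¬ε ∧ β = a·b on (0.8900, 0.7700) = 0.6853
¬β = 1 − 0.7700 = 0.2300
ε ∧ ¬β = a·b on (0.1100, 0.2300) = 0.0253
(ε ∧ ¬β) ∨ δ = a + b − a·b on (0.0253, 0.6500) = 0.6589
(¬ε ∧ β) ∨ ((ε ∧ ¬β) ∨ δ) = a + b − a·b on (0.6853, 0.6589) = 0.8926

0.893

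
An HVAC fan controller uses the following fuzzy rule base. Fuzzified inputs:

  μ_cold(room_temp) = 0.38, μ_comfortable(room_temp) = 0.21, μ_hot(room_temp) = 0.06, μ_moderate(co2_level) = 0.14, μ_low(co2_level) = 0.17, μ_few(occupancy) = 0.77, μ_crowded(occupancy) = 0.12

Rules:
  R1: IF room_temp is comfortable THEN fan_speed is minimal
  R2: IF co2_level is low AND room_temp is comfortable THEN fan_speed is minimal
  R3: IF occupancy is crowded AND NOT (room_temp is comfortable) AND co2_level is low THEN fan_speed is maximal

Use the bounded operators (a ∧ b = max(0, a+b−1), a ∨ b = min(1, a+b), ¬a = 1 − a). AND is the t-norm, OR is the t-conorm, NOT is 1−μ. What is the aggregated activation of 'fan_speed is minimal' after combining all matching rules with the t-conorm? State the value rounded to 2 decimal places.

R1: comfortable=0.21 → w = 0.21
R2: low=0.17, comfortable=0.21; AND[max(0, a+b−1)] → w = 0.00
R3: crowded=0.12, ¬comfortable=1−0.21=0.79, low=0.17; AND[max(0, a+b−1)] → w = 0.00
Rules with consequent 'minimal': {R1, R2} → strengths 0.21, 0.00
Aggregate via t-conorm [min(1, a+b)]: 0.21

0.21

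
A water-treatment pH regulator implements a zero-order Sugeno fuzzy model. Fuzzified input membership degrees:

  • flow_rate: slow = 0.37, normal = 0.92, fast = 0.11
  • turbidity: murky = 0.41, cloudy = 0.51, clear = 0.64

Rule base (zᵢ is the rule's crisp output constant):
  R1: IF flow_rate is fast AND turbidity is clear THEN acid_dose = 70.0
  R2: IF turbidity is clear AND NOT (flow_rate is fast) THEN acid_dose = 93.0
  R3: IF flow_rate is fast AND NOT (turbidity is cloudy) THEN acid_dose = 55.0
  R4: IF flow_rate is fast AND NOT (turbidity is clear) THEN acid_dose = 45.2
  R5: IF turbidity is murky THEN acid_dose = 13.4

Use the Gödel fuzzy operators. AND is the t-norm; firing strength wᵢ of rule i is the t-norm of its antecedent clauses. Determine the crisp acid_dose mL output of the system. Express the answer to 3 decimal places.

60.678

R1 (z=70.0): fast=0.11, clear=0.64; AND[min(a, b)] → w = 0.11
R2 (z=93.0): clear=0.64, ¬fast=1−0.11=0.89; AND[min(a, b)] → w = 0.64
R3 (z=55.0): fast=0.11, ¬cloudy=1−0.51=0.49; AND[min(a, b)] → w = 0.11
R4 (z=45.2): fast=0.11, ¬clear=1−0.64=0.36; AND[min(a, b)] → w = 0.11
R5 (z=13.4): murky=0.41 → w = 0.41
Weighted average = (0.11·70.0 + 0.64·93.0 + 0.11·55.0 + 0.11·45.2 + 0.41·13.4) / (0.11 + 0.64 + 0.11 + 0.11 + 0.41)
  = 83.7360 / 1.3800 = 60.678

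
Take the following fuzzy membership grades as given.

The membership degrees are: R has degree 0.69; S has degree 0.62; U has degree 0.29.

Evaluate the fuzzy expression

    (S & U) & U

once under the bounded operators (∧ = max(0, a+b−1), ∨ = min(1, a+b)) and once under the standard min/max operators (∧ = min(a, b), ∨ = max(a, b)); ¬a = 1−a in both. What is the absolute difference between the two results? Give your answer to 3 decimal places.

Under bounded:
  S & U = max(0, a+b−1) on (0.62, 0.29) = 0.00
  (S & U) & U = max(0, a+b−1) on (0.00, 0.29) = 0.00
  → value = 0.0000
Under standard min/max:
  S & U = min(a, b) on (0.62, 0.29) = 0.29
  (S & U) & U = min(a, b) on (0.29, 0.29) = 0.29
  → value = 0.2900
|0.0000 − 0.2900| = 0.290

0.290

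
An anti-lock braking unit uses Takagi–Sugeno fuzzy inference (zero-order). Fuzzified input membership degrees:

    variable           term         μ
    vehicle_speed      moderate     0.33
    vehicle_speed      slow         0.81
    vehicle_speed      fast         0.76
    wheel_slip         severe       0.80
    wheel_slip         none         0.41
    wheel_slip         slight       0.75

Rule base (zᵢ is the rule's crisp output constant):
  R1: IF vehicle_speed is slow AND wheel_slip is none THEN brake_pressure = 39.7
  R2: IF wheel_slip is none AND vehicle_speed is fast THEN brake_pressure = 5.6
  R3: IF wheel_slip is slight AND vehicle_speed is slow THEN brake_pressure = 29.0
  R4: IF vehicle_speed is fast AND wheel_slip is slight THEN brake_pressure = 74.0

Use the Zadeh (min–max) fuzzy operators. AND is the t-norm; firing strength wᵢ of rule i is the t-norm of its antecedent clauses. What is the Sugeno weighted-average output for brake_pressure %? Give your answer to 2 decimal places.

41.30

R1 (z=39.7): slow=0.81, none=0.41; AND[min(a, b)] → w = 0.41
R2 (z=5.6): none=0.41, fast=0.76; AND[min(a, b)] → w = 0.41
R3 (z=29.0): slight=0.75, slow=0.81; AND[min(a, b)] → w = 0.75
R4 (z=74.0): fast=0.76, slight=0.75; AND[min(a, b)] → w = 0.75
Weighted average = (0.41·39.7 + 0.41·5.6 + 0.75·29.0 + 0.75·74.0) / (0.41 + 0.41 + 0.75 + 0.75)
  = 95.8230 / 2.3200 = 41.30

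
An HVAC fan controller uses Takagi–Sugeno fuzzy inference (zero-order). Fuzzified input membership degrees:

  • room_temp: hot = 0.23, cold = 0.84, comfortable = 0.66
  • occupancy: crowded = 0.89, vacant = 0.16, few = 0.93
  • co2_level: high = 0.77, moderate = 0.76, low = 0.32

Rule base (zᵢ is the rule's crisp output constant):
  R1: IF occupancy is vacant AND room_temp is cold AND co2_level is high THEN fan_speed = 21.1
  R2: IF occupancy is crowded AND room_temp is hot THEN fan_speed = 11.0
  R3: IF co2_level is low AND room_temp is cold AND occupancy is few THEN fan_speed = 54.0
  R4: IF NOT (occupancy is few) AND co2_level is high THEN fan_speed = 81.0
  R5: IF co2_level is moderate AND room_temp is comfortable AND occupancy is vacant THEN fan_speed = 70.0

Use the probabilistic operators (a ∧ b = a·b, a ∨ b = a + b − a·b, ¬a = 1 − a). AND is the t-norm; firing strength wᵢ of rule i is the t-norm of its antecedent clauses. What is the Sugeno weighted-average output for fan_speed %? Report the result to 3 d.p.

R1 (z=21.1): vacant=0.16, cold=0.84, high=0.77; AND[a·b] → w = 0.1035
R2 (z=11.0): crowded=0.89, hot=0.23; AND[a·b] → w = 0.2047
R3 (z=54.0): low=0.32, cold=0.84, few=0.93; AND[a·b] → w = 0.2500
R4 (z=81.0): ¬few=1−0.93=0.07, high=0.77; AND[a·b] → w = 0.0539
R5 (z=70.0): moderate=0.76, comfortable=0.66, vacant=0.16; AND[a·b] → w = 0.0803
Weighted average = (0.1035·21.1 + 0.2047·11.0 + 0.2500·54.0 + 0.0539·81.0 + 0.0803·70.0) / (0.1035 + 0.2047 + 0.2500 + 0.0539 + 0.0803)
  = 27.9183 / 0.6923 = 40.325

40.325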